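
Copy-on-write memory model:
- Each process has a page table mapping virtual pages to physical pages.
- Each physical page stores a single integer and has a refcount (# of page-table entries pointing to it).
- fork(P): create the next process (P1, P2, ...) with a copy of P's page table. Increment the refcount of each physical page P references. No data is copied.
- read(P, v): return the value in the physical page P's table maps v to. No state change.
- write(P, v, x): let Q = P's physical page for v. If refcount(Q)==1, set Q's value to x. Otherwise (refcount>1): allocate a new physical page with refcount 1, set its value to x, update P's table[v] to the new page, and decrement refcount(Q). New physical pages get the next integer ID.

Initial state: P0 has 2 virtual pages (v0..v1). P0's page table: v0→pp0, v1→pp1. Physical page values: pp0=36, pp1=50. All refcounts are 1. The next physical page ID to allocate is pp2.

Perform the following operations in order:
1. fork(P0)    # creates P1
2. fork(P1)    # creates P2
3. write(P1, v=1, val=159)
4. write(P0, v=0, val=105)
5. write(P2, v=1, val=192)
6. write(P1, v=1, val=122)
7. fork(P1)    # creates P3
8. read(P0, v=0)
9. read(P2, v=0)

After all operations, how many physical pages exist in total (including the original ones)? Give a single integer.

Answer: 5

Derivation:
Op 1: fork(P0) -> P1. 2 ppages; refcounts: pp0:2 pp1:2
Op 2: fork(P1) -> P2. 2 ppages; refcounts: pp0:3 pp1:3
Op 3: write(P1, v1, 159). refcount(pp1)=3>1 -> COPY to pp2. 3 ppages; refcounts: pp0:3 pp1:2 pp2:1
Op 4: write(P0, v0, 105). refcount(pp0)=3>1 -> COPY to pp3. 4 ppages; refcounts: pp0:2 pp1:2 pp2:1 pp3:1
Op 5: write(P2, v1, 192). refcount(pp1)=2>1 -> COPY to pp4. 5 ppages; refcounts: pp0:2 pp1:1 pp2:1 pp3:1 pp4:1
Op 6: write(P1, v1, 122). refcount(pp2)=1 -> write in place. 5 ppages; refcounts: pp0:2 pp1:1 pp2:1 pp3:1 pp4:1
Op 7: fork(P1) -> P3. 5 ppages; refcounts: pp0:3 pp1:1 pp2:2 pp3:1 pp4:1
Op 8: read(P0, v0) -> 105. No state change.
Op 9: read(P2, v0) -> 36. No state change.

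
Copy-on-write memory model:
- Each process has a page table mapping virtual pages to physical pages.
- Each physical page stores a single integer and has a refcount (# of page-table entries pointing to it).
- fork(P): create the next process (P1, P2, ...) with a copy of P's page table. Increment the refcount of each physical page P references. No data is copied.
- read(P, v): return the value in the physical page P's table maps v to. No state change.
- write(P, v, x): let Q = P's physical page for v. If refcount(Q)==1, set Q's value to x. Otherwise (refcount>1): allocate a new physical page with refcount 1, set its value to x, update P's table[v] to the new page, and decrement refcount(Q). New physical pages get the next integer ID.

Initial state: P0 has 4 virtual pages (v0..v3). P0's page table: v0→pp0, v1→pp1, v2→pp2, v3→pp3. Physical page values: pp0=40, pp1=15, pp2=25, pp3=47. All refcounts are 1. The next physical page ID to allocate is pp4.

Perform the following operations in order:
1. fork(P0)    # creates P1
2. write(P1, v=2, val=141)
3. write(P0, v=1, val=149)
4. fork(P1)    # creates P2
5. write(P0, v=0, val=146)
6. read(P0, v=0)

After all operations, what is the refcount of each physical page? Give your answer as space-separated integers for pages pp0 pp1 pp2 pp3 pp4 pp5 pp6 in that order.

Answer: 2 2 1 3 2 1 1

Derivation:
Op 1: fork(P0) -> P1. 4 ppages; refcounts: pp0:2 pp1:2 pp2:2 pp3:2
Op 2: write(P1, v2, 141). refcount(pp2)=2>1 -> COPY to pp4. 5 ppages; refcounts: pp0:2 pp1:2 pp2:1 pp3:2 pp4:1
Op 3: write(P0, v1, 149). refcount(pp1)=2>1 -> COPY to pp5. 6 ppages; refcounts: pp0:2 pp1:1 pp2:1 pp3:2 pp4:1 pp5:1
Op 4: fork(P1) -> P2. 6 ppages; refcounts: pp0:3 pp1:2 pp2:1 pp3:3 pp4:2 pp5:1
Op 5: write(P0, v0, 146). refcount(pp0)=3>1 -> COPY to pp6. 7 ppages; refcounts: pp0:2 pp1:2 pp2:1 pp3:3 pp4:2 pp5:1 pp6:1
Op 6: read(P0, v0) -> 146. No state change.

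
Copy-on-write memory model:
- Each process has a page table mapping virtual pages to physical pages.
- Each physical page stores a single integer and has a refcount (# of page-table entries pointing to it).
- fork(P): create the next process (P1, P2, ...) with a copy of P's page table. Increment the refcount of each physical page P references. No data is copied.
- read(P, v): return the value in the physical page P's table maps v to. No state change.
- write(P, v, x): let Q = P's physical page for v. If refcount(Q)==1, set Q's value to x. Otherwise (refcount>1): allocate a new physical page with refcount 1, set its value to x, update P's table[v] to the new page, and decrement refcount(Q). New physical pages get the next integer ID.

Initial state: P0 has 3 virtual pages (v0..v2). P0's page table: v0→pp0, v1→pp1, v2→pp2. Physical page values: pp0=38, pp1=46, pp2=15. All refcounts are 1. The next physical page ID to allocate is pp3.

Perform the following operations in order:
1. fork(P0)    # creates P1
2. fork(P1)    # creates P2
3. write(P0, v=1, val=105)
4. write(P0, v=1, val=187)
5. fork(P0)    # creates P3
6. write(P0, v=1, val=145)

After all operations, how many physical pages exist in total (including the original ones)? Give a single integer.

Op 1: fork(P0) -> P1. 3 ppages; refcounts: pp0:2 pp1:2 pp2:2
Op 2: fork(P1) -> P2. 3 ppages; refcounts: pp0:3 pp1:3 pp2:3
Op 3: write(P0, v1, 105). refcount(pp1)=3>1 -> COPY to pp3. 4 ppages; refcounts: pp0:3 pp1:2 pp2:3 pp3:1
Op 4: write(P0, v1, 187). refcount(pp3)=1 -> write in place. 4 ppages; refcounts: pp0:3 pp1:2 pp2:3 pp3:1
Op 5: fork(P0) -> P3. 4 ppages; refcounts: pp0:4 pp1:2 pp2:4 pp3:2
Op 6: write(P0, v1, 145). refcount(pp3)=2>1 -> COPY to pp4. 5 ppages; refcounts: pp0:4 pp1:2 pp2:4 pp3:1 pp4:1

Answer: 5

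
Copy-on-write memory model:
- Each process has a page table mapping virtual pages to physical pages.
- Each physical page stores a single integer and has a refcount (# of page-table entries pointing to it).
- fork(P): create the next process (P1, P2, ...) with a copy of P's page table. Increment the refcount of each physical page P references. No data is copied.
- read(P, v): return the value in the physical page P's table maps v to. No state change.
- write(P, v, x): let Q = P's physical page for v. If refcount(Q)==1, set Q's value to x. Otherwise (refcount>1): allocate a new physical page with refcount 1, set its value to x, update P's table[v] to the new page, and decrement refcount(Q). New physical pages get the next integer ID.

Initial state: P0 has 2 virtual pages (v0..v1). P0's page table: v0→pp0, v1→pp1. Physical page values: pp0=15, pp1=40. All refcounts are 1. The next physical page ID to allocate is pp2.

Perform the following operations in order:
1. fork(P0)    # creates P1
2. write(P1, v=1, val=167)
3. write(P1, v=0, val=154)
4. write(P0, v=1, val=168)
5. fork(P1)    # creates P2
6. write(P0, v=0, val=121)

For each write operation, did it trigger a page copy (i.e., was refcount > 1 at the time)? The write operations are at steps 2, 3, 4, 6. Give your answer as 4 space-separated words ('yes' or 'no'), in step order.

Op 1: fork(P0) -> P1. 2 ppages; refcounts: pp0:2 pp1:2
Op 2: write(P1, v1, 167). refcount(pp1)=2>1 -> COPY to pp2. 3 ppages; refcounts: pp0:2 pp1:1 pp2:1
Op 3: write(P1, v0, 154). refcount(pp0)=2>1 -> COPY to pp3. 4 ppages; refcounts: pp0:1 pp1:1 pp2:1 pp3:1
Op 4: write(P0, v1, 168). refcount(pp1)=1 -> write in place. 4 ppages; refcounts: pp0:1 pp1:1 pp2:1 pp3:1
Op 5: fork(P1) -> P2. 4 ppages; refcounts: pp0:1 pp1:1 pp2:2 pp3:2
Op 6: write(P0, v0, 121). refcount(pp0)=1 -> write in place. 4 ppages; refcounts: pp0:1 pp1:1 pp2:2 pp3:2

yes yes no no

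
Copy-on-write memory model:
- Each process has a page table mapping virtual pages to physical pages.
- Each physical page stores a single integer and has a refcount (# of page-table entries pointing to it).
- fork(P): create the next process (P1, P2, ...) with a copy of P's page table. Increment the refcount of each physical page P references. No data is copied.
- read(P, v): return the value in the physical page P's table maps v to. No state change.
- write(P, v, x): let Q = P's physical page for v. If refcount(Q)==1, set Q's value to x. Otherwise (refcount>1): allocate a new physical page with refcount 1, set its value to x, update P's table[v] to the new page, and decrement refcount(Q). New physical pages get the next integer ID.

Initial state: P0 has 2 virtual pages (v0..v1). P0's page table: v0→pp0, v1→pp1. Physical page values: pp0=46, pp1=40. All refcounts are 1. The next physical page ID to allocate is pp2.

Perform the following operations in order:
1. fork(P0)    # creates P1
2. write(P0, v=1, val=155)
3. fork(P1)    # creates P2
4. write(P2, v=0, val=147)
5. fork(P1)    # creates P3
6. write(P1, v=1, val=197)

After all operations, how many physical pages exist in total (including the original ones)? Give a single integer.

Answer: 5

Derivation:
Op 1: fork(P0) -> P1. 2 ppages; refcounts: pp0:2 pp1:2
Op 2: write(P0, v1, 155). refcount(pp1)=2>1 -> COPY to pp2. 3 ppages; refcounts: pp0:2 pp1:1 pp2:1
Op 3: fork(P1) -> P2. 3 ppages; refcounts: pp0:3 pp1:2 pp2:1
Op 4: write(P2, v0, 147). refcount(pp0)=3>1 -> COPY to pp3. 4 ppages; refcounts: pp0:2 pp1:2 pp2:1 pp3:1
Op 5: fork(P1) -> P3. 4 ppages; refcounts: pp0:3 pp1:3 pp2:1 pp3:1
Op 6: write(P1, v1, 197). refcount(pp1)=3>1 -> COPY to pp4. 5 ppages; refcounts: pp0:3 pp1:2 pp2:1 pp3:1 pp4:1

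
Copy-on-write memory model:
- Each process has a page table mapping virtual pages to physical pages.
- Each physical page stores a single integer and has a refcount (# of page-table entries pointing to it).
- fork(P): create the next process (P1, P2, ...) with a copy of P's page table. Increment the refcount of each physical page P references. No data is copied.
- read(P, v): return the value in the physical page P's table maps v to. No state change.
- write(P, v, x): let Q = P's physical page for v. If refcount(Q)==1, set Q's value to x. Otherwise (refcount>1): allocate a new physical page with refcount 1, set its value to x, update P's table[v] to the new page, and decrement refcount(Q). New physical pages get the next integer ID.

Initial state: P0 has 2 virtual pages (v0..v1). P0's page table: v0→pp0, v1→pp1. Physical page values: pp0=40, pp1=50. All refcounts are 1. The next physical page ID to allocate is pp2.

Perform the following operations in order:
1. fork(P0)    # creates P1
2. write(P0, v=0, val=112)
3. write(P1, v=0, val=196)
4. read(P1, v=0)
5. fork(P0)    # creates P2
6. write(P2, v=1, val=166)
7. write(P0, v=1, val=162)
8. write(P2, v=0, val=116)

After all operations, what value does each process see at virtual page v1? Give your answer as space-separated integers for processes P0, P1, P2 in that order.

Answer: 162 50 166

Derivation:
Op 1: fork(P0) -> P1. 2 ppages; refcounts: pp0:2 pp1:2
Op 2: write(P0, v0, 112). refcount(pp0)=2>1 -> COPY to pp2. 3 ppages; refcounts: pp0:1 pp1:2 pp2:1
Op 3: write(P1, v0, 196). refcount(pp0)=1 -> write in place. 3 ppages; refcounts: pp0:1 pp1:2 pp2:1
Op 4: read(P1, v0) -> 196. No state change.
Op 5: fork(P0) -> P2. 3 ppages; refcounts: pp0:1 pp1:3 pp2:2
Op 6: write(P2, v1, 166). refcount(pp1)=3>1 -> COPY to pp3. 4 ppages; refcounts: pp0:1 pp1:2 pp2:2 pp3:1
Op 7: write(P0, v1, 162). refcount(pp1)=2>1 -> COPY to pp4. 5 ppages; refcounts: pp0:1 pp1:1 pp2:2 pp3:1 pp4:1
Op 8: write(P2, v0, 116). refcount(pp2)=2>1 -> COPY to pp5. 6 ppages; refcounts: pp0:1 pp1:1 pp2:1 pp3:1 pp4:1 pp5:1
P0: v1 -> pp4 = 162
P1: v1 -> pp1 = 50
P2: v1 -> pp3 = 166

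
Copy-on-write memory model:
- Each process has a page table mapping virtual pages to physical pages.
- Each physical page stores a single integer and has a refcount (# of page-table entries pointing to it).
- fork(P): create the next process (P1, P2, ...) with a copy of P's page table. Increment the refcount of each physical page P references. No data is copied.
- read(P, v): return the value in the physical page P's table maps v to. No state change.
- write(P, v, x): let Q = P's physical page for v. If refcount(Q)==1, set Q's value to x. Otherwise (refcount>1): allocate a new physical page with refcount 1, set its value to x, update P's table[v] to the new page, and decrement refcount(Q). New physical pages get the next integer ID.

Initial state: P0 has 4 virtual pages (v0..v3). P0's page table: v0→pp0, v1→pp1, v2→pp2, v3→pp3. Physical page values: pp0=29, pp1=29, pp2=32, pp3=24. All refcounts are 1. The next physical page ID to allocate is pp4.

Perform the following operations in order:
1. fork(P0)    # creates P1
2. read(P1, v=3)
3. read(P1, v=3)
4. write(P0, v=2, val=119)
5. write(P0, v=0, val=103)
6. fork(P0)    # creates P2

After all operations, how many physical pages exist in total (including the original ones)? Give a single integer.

Op 1: fork(P0) -> P1. 4 ppages; refcounts: pp0:2 pp1:2 pp2:2 pp3:2
Op 2: read(P1, v3) -> 24. No state change.
Op 3: read(P1, v3) -> 24. No state change.
Op 4: write(P0, v2, 119). refcount(pp2)=2>1 -> COPY to pp4. 5 ppages; refcounts: pp0:2 pp1:2 pp2:1 pp3:2 pp4:1
Op 5: write(P0, v0, 103). refcount(pp0)=2>1 -> COPY to pp5. 6 ppages; refcounts: pp0:1 pp1:2 pp2:1 pp3:2 pp4:1 pp5:1
Op 6: fork(P0) -> P2. 6 ppages; refcounts: pp0:1 pp1:3 pp2:1 pp3:3 pp4:2 pp5:2

Answer: 6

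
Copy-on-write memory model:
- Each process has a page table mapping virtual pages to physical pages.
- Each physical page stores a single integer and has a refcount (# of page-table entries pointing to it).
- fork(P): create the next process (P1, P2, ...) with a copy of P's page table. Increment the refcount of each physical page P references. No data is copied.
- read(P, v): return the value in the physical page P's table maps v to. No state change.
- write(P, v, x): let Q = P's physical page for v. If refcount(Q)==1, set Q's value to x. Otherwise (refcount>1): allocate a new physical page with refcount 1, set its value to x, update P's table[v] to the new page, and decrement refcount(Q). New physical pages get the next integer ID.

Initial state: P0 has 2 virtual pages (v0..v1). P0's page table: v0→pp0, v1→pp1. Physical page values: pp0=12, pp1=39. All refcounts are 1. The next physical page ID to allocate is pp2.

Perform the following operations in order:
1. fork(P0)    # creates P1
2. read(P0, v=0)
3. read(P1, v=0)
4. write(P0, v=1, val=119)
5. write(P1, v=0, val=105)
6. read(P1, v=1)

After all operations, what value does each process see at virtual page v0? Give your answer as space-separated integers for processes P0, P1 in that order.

Answer: 12 105

Derivation:
Op 1: fork(P0) -> P1. 2 ppages; refcounts: pp0:2 pp1:2
Op 2: read(P0, v0) -> 12. No state change.
Op 3: read(P1, v0) -> 12. No state change.
Op 4: write(P0, v1, 119). refcount(pp1)=2>1 -> COPY to pp2. 3 ppages; refcounts: pp0:2 pp1:1 pp2:1
Op 5: write(P1, v0, 105). refcount(pp0)=2>1 -> COPY to pp3. 4 ppages; refcounts: pp0:1 pp1:1 pp2:1 pp3:1
Op 6: read(P1, v1) -> 39. No state change.
P0: v0 -> pp0 = 12
P1: v0 -> pp3 = 105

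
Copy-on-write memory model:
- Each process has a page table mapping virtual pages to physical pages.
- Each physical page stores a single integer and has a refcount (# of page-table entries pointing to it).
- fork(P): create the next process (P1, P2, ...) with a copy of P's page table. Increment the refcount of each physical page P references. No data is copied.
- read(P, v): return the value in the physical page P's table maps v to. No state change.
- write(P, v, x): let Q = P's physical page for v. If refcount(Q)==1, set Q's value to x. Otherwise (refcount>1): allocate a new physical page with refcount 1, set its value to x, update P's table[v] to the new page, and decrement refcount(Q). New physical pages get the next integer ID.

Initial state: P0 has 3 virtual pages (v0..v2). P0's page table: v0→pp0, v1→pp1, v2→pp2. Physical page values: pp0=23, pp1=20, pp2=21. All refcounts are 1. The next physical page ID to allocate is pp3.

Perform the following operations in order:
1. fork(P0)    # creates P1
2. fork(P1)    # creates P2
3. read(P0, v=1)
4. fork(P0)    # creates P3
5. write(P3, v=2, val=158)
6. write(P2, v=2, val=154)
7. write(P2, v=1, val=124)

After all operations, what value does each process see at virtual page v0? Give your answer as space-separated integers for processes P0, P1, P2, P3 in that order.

Op 1: fork(P0) -> P1. 3 ppages; refcounts: pp0:2 pp1:2 pp2:2
Op 2: fork(P1) -> P2. 3 ppages; refcounts: pp0:3 pp1:3 pp2:3
Op 3: read(P0, v1) -> 20. No state change.
Op 4: fork(P0) -> P3. 3 ppages; refcounts: pp0:4 pp1:4 pp2:4
Op 5: write(P3, v2, 158). refcount(pp2)=4>1 -> COPY to pp3. 4 ppages; refcounts: pp0:4 pp1:4 pp2:3 pp3:1
Op 6: write(P2, v2, 154). refcount(pp2)=3>1 -> COPY to pp4. 5 ppages; refcounts: pp0:4 pp1:4 pp2:2 pp3:1 pp4:1
Op 7: write(P2, v1, 124). refcount(pp1)=4>1 -> COPY to pp5. 6 ppages; refcounts: pp0:4 pp1:3 pp2:2 pp3:1 pp4:1 pp5:1
P0: v0 -> pp0 = 23
P1: v0 -> pp0 = 23
P2: v0 -> pp0 = 23
P3: v0 -> pp0 = 23

Answer: 23 23 23 23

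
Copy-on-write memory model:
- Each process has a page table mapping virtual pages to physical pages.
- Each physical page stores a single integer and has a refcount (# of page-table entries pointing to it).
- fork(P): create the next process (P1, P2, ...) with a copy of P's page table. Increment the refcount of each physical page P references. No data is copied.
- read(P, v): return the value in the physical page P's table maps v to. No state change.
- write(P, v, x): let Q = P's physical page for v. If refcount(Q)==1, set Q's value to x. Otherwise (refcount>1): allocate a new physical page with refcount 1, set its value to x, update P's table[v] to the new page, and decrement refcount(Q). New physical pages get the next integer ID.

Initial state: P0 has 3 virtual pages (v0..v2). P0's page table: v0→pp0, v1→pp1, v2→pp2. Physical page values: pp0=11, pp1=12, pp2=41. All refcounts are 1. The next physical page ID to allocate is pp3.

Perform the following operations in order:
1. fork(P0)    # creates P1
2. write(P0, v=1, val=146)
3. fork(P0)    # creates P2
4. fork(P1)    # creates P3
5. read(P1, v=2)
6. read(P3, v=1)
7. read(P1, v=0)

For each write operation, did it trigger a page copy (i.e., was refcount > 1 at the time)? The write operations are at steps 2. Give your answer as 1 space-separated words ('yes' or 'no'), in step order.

Op 1: fork(P0) -> P1. 3 ppages; refcounts: pp0:2 pp1:2 pp2:2
Op 2: write(P0, v1, 146). refcount(pp1)=2>1 -> COPY to pp3. 4 ppages; refcounts: pp0:2 pp1:1 pp2:2 pp3:1
Op 3: fork(P0) -> P2. 4 ppages; refcounts: pp0:3 pp1:1 pp2:3 pp3:2
Op 4: fork(P1) -> P3. 4 ppages; refcounts: pp0:4 pp1:2 pp2:4 pp3:2
Op 5: read(P1, v2) -> 41. No state change.
Op 6: read(P3, v1) -> 12. No state change.
Op 7: read(P1, v0) -> 11. No state change.

yes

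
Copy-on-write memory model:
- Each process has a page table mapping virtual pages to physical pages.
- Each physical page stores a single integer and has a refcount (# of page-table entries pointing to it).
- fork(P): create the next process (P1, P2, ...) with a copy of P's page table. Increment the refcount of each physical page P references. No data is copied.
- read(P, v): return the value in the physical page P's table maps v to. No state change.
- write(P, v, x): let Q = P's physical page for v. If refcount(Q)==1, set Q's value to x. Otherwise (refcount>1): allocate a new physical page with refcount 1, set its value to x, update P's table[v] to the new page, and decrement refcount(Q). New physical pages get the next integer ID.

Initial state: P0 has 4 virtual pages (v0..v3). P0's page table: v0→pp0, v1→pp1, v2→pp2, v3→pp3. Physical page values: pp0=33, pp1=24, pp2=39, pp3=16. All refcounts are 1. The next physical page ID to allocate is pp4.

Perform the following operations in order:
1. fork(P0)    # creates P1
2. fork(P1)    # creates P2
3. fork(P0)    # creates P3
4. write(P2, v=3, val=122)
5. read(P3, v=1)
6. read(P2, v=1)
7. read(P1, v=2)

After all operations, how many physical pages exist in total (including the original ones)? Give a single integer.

Op 1: fork(P0) -> P1. 4 ppages; refcounts: pp0:2 pp1:2 pp2:2 pp3:2
Op 2: fork(P1) -> P2. 4 ppages; refcounts: pp0:3 pp1:3 pp2:3 pp3:3
Op 3: fork(P0) -> P3. 4 ppages; refcounts: pp0:4 pp1:4 pp2:4 pp3:4
Op 4: write(P2, v3, 122). refcount(pp3)=4>1 -> COPY to pp4. 5 ppages; refcounts: pp0:4 pp1:4 pp2:4 pp3:3 pp4:1
Op 5: read(P3, v1) -> 24. No state change.
Op 6: read(P2, v1) -> 24. No state change.
Op 7: read(P1, v2) -> 39. No state change.

Answer: 5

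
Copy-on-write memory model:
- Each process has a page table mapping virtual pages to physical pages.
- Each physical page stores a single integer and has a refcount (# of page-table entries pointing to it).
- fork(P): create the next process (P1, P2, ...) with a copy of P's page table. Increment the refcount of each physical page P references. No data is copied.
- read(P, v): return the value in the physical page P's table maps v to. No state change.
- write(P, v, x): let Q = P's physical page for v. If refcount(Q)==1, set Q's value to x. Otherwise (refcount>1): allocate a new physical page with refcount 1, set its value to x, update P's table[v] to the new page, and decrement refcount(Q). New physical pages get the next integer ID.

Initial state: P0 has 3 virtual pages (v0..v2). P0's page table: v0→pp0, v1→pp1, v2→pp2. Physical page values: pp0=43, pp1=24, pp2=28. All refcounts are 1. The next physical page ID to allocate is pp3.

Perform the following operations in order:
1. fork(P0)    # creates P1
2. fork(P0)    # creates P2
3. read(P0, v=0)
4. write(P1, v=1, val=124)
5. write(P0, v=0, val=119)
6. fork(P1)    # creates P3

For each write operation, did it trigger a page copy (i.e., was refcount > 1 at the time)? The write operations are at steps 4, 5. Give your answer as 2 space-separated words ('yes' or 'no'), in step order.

Op 1: fork(P0) -> P1. 3 ppages; refcounts: pp0:2 pp1:2 pp2:2
Op 2: fork(P0) -> P2. 3 ppages; refcounts: pp0:3 pp1:3 pp2:3
Op 3: read(P0, v0) -> 43. No state change.
Op 4: write(P1, v1, 124). refcount(pp1)=3>1 -> COPY to pp3. 4 ppages; refcounts: pp0:3 pp1:2 pp2:3 pp3:1
Op 5: write(P0, v0, 119). refcount(pp0)=3>1 -> COPY to pp4. 5 ppages; refcounts: pp0:2 pp1:2 pp2:3 pp3:1 pp4:1
Op 6: fork(P1) -> P3. 5 ppages; refcounts: pp0:3 pp1:2 pp2:4 pp3:2 pp4:1

yes yes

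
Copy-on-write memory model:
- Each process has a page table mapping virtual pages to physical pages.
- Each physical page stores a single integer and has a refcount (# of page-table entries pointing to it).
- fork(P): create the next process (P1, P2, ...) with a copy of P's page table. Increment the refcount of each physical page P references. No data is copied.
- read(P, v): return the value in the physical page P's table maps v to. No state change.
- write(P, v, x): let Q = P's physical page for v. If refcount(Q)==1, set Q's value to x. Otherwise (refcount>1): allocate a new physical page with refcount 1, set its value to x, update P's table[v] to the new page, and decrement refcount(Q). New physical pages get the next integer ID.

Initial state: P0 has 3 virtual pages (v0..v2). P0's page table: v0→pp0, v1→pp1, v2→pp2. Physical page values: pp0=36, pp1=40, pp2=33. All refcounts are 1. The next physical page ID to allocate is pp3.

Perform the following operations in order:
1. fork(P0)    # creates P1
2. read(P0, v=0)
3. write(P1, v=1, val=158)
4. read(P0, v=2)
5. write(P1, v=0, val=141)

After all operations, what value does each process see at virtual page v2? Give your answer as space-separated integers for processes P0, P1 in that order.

Answer: 33 33

Derivation:
Op 1: fork(P0) -> P1. 3 ppages; refcounts: pp0:2 pp1:2 pp2:2
Op 2: read(P0, v0) -> 36. No state change.
Op 3: write(P1, v1, 158). refcount(pp1)=2>1 -> COPY to pp3. 4 ppages; refcounts: pp0:2 pp1:1 pp2:2 pp3:1
Op 4: read(P0, v2) -> 33. No state change.
Op 5: write(P1, v0, 141). refcount(pp0)=2>1 -> COPY to pp4. 5 ppages; refcounts: pp0:1 pp1:1 pp2:2 pp3:1 pp4:1
P0: v2 -> pp2 = 33
P1: v2 -> pp2 = 33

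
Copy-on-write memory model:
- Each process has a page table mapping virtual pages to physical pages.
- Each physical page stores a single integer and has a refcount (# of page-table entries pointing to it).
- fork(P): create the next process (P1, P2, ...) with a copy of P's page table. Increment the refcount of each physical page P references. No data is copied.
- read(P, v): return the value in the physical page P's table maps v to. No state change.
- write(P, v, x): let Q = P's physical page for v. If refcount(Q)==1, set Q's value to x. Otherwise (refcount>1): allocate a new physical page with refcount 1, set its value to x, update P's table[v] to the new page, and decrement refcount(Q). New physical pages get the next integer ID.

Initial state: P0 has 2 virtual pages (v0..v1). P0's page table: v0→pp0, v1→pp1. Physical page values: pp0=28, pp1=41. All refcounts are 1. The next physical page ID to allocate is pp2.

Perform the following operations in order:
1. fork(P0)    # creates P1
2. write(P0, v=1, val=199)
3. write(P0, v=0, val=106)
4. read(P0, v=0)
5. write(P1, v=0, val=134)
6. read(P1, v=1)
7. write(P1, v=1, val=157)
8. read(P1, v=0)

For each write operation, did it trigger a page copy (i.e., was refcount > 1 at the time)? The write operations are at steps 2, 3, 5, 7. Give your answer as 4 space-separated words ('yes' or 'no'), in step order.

Op 1: fork(P0) -> P1. 2 ppages; refcounts: pp0:2 pp1:2
Op 2: write(P0, v1, 199). refcount(pp1)=2>1 -> COPY to pp2. 3 ppages; refcounts: pp0:2 pp1:1 pp2:1
Op 3: write(P0, v0, 106). refcount(pp0)=2>1 -> COPY to pp3. 4 ppages; refcounts: pp0:1 pp1:1 pp2:1 pp3:1
Op 4: read(P0, v0) -> 106. No state change.
Op 5: write(P1, v0, 134). refcount(pp0)=1 -> write in place. 4 ppages; refcounts: pp0:1 pp1:1 pp2:1 pp3:1
Op 6: read(P1, v1) -> 41. No state change.
Op 7: write(P1, v1, 157). refcount(pp1)=1 -> write in place. 4 ppages; refcounts: pp0:1 pp1:1 pp2:1 pp3:1
Op 8: read(P1, v0) -> 134. No state change.

yes yes no no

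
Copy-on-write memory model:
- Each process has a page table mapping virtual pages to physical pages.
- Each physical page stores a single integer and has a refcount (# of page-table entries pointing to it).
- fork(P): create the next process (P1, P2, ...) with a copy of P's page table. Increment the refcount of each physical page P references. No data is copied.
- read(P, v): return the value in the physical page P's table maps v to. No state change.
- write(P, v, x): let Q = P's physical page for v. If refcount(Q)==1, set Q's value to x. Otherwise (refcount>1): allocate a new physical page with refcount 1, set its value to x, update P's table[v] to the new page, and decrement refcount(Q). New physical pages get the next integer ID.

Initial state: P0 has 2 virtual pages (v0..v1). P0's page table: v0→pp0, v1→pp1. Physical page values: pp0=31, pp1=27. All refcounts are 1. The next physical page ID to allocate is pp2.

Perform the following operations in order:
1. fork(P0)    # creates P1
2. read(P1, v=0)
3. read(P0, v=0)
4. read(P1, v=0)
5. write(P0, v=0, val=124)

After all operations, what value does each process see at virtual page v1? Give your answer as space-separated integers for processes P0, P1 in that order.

Op 1: fork(P0) -> P1. 2 ppages; refcounts: pp0:2 pp1:2
Op 2: read(P1, v0) -> 31. No state change.
Op 3: read(P0, v0) -> 31. No state change.
Op 4: read(P1, v0) -> 31. No state change.
Op 5: write(P0, v0, 124). refcount(pp0)=2>1 -> COPY to pp2. 3 ppages; refcounts: pp0:1 pp1:2 pp2:1
P0: v1 -> pp1 = 27
P1: v1 -> pp1 = 27

Answer: 27 27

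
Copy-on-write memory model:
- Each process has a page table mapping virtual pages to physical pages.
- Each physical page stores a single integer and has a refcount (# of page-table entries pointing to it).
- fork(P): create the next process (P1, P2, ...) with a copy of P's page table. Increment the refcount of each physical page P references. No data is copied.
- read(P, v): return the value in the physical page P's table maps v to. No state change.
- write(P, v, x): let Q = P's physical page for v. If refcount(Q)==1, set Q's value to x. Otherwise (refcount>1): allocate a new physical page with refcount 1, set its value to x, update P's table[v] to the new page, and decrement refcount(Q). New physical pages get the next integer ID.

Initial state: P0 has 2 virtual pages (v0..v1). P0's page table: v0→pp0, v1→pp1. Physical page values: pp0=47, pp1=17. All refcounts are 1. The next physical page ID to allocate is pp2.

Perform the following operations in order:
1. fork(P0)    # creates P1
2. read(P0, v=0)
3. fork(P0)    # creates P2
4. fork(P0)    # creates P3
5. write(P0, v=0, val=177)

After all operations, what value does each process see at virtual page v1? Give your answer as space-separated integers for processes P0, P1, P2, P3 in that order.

Op 1: fork(P0) -> P1. 2 ppages; refcounts: pp0:2 pp1:2
Op 2: read(P0, v0) -> 47. No state change.
Op 3: fork(P0) -> P2. 2 ppages; refcounts: pp0:3 pp1:3
Op 4: fork(P0) -> P3. 2 ppages; refcounts: pp0:4 pp1:4
Op 5: write(P0, v0, 177). refcount(pp0)=4>1 -> COPY to pp2. 3 ppages; refcounts: pp0:3 pp1:4 pp2:1
P0: v1 -> pp1 = 17
P1: v1 -> pp1 = 17
P2: v1 -> pp1 = 17
P3: v1 -> pp1 = 17

Answer: 17 17 17 17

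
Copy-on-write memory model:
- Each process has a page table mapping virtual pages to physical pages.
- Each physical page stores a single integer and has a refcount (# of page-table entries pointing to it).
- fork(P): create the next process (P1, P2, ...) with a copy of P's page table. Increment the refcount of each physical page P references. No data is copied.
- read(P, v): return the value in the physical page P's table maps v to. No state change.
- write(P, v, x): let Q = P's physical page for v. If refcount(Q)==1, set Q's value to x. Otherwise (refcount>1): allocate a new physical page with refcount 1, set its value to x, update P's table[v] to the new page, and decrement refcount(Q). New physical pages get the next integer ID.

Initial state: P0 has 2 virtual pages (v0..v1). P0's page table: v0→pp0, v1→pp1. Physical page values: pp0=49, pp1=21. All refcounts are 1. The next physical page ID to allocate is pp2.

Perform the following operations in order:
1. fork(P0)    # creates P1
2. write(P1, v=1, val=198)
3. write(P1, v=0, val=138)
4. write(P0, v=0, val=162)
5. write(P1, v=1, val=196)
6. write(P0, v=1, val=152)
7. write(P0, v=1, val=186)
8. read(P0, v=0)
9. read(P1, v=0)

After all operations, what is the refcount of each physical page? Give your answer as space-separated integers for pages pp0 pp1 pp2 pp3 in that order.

Op 1: fork(P0) -> P1. 2 ppages; refcounts: pp0:2 pp1:2
Op 2: write(P1, v1, 198). refcount(pp1)=2>1 -> COPY to pp2. 3 ppages; refcounts: pp0:2 pp1:1 pp2:1
Op 3: write(P1, v0, 138). refcount(pp0)=2>1 -> COPY to pp3. 4 ppages; refcounts: pp0:1 pp1:1 pp2:1 pp3:1
Op 4: write(P0, v0, 162). refcount(pp0)=1 -> write in place. 4 ppages; refcounts: pp0:1 pp1:1 pp2:1 pp3:1
Op 5: write(P1, v1, 196). refcount(pp2)=1 -> write in place. 4 ppages; refcounts: pp0:1 pp1:1 pp2:1 pp3:1
Op 6: write(P0, v1, 152). refcount(pp1)=1 -> write in place. 4 ppages; refcounts: pp0:1 pp1:1 pp2:1 pp3:1
Op 7: write(P0, v1, 186). refcount(pp1)=1 -> write in place. 4 ppages; refcounts: pp0:1 pp1:1 pp2:1 pp3:1
Op 8: read(P0, v0) -> 162. No state change.
Op 9: read(P1, v0) -> 138. No state change.

Answer: 1 1 1 1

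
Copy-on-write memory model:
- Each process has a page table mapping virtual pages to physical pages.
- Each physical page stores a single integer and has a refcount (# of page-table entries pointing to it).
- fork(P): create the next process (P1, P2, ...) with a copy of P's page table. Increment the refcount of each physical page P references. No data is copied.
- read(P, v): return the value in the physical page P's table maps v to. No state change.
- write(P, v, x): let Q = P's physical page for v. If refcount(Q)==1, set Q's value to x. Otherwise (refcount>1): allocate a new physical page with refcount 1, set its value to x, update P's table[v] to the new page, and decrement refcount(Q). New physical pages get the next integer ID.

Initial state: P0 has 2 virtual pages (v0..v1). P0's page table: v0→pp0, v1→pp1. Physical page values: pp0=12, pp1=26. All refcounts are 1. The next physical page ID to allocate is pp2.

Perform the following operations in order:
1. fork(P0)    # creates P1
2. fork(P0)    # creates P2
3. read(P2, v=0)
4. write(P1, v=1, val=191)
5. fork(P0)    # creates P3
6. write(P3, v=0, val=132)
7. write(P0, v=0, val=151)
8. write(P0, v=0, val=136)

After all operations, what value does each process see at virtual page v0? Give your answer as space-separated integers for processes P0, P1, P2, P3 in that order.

Op 1: fork(P0) -> P1. 2 ppages; refcounts: pp0:2 pp1:2
Op 2: fork(P0) -> P2. 2 ppages; refcounts: pp0:3 pp1:3
Op 3: read(P2, v0) -> 12. No state change.
Op 4: write(P1, v1, 191). refcount(pp1)=3>1 -> COPY to pp2. 3 ppages; refcounts: pp0:3 pp1:2 pp2:1
Op 5: fork(P0) -> P3. 3 ppages; refcounts: pp0:4 pp1:3 pp2:1
Op 6: write(P3, v0, 132). refcount(pp0)=4>1 -> COPY to pp3. 4 ppages; refcounts: pp0:3 pp1:3 pp2:1 pp3:1
Op 7: write(P0, v0, 151). refcount(pp0)=3>1 -> COPY to pp4. 5 ppages; refcounts: pp0:2 pp1:3 pp2:1 pp3:1 pp4:1
Op 8: write(P0, v0, 136). refcount(pp4)=1 -> write in place. 5 ppages; refcounts: pp0:2 pp1:3 pp2:1 pp3:1 pp4:1
P0: v0 -> pp4 = 136
P1: v0 -> pp0 = 12
P2: v0 -> pp0 = 12
P3: v0 -> pp3 = 132

Answer: 136 12 12 132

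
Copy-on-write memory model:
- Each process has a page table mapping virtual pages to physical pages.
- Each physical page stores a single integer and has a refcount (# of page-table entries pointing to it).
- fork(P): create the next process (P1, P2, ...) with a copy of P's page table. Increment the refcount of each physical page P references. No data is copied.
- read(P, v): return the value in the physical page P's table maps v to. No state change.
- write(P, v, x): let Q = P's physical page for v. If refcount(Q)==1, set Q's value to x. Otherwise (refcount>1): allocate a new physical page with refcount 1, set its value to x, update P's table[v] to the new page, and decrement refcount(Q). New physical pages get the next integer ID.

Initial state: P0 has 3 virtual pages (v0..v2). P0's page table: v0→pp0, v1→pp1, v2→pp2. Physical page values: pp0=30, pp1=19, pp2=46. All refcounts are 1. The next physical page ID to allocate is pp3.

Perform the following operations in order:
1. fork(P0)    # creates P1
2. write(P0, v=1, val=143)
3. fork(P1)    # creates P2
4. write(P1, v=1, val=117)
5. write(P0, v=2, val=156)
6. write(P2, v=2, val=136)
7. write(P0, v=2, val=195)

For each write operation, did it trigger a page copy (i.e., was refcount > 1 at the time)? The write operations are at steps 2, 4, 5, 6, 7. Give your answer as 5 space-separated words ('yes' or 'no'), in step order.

Op 1: fork(P0) -> P1. 3 ppages; refcounts: pp0:2 pp1:2 pp2:2
Op 2: write(P0, v1, 143). refcount(pp1)=2>1 -> COPY to pp3. 4 ppages; refcounts: pp0:2 pp1:1 pp2:2 pp3:1
Op 3: fork(P1) -> P2. 4 ppages; refcounts: pp0:3 pp1:2 pp2:3 pp3:1
Op 4: write(P1, v1, 117). refcount(pp1)=2>1 -> COPY to pp4. 5 ppages; refcounts: pp0:3 pp1:1 pp2:3 pp3:1 pp4:1
Op 5: write(P0, v2, 156). refcount(pp2)=3>1 -> COPY to pp5. 6 ppages; refcounts: pp0:3 pp1:1 pp2:2 pp3:1 pp4:1 pp5:1
Op 6: write(P2, v2, 136). refcount(pp2)=2>1 -> COPY to pp6. 7 ppages; refcounts: pp0:3 pp1:1 pp2:1 pp3:1 pp4:1 pp5:1 pp6:1
Op 7: write(P0, v2, 195). refcount(pp5)=1 -> write in place. 7 ppages; refcounts: pp0:3 pp1:1 pp2:1 pp3:1 pp4:1 pp5:1 pp6:1

yes yes yes yes no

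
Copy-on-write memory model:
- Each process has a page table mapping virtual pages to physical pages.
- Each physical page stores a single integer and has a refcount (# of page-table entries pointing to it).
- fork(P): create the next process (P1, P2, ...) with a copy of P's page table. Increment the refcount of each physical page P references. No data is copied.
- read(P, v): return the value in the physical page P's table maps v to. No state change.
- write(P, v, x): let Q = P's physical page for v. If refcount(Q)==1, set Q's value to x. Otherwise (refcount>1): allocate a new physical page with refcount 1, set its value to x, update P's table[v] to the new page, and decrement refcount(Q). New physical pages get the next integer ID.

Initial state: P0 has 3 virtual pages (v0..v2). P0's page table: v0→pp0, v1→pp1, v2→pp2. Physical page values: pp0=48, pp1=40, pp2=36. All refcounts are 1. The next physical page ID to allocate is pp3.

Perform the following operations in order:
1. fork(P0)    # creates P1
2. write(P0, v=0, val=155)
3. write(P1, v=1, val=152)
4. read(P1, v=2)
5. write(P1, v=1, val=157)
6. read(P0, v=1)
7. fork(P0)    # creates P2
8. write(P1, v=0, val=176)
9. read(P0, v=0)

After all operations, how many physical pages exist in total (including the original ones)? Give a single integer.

Op 1: fork(P0) -> P1. 3 ppages; refcounts: pp0:2 pp1:2 pp2:2
Op 2: write(P0, v0, 155). refcount(pp0)=2>1 -> COPY to pp3. 4 ppages; refcounts: pp0:1 pp1:2 pp2:2 pp3:1
Op 3: write(P1, v1, 152). refcount(pp1)=2>1 -> COPY to pp4. 5 ppages; refcounts: pp0:1 pp1:1 pp2:2 pp3:1 pp4:1
Op 4: read(P1, v2) -> 36. No state change.
Op 5: write(P1, v1, 157). refcount(pp4)=1 -> write in place. 5 ppages; refcounts: pp0:1 pp1:1 pp2:2 pp3:1 pp4:1
Op 6: read(P0, v1) -> 40. No state change.
Op 7: fork(P0) -> P2. 5 ppages; refcounts: pp0:1 pp1:2 pp2:3 pp3:2 pp4:1
Op 8: write(P1, v0, 176). refcount(pp0)=1 -> write in place. 5 ppages; refcounts: pp0:1 pp1:2 pp2:3 pp3:2 pp4:1
Op 9: read(P0, v0) -> 155. No state change.

Answer: 5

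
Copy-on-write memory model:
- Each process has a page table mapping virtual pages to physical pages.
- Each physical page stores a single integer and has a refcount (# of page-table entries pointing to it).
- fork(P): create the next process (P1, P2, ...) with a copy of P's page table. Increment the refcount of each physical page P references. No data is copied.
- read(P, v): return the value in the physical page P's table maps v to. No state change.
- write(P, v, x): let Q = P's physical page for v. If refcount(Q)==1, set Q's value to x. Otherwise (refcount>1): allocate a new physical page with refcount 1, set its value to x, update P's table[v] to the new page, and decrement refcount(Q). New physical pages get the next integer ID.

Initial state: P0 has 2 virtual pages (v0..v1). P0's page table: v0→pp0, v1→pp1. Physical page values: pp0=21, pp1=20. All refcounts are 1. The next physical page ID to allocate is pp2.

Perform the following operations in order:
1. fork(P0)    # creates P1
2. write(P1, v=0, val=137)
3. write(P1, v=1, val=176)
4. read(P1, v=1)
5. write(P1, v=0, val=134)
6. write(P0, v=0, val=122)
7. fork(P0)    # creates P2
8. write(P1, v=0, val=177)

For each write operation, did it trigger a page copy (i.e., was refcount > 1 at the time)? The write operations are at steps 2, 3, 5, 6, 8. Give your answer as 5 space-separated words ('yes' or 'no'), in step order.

Op 1: fork(P0) -> P1. 2 ppages; refcounts: pp0:2 pp1:2
Op 2: write(P1, v0, 137). refcount(pp0)=2>1 -> COPY to pp2. 3 ppages; refcounts: pp0:1 pp1:2 pp2:1
Op 3: write(P1, v1, 176). refcount(pp1)=2>1 -> COPY to pp3. 4 ppages; refcounts: pp0:1 pp1:1 pp2:1 pp3:1
Op 4: read(P1, v1) -> 176. No state change.
Op 5: write(P1, v0, 134). refcount(pp2)=1 -> write in place. 4 ppages; refcounts: pp0:1 pp1:1 pp2:1 pp3:1
Op 6: write(P0, v0, 122). refcount(pp0)=1 -> write in place. 4 ppages; refcounts: pp0:1 pp1:1 pp2:1 pp3:1
Op 7: fork(P0) -> P2. 4 ppages; refcounts: pp0:2 pp1:2 pp2:1 pp3:1
Op 8: write(P1, v0, 177). refcount(pp2)=1 -> write in place. 4 ppages; refcounts: pp0:2 pp1:2 pp2:1 pp3:1

yes yes no no no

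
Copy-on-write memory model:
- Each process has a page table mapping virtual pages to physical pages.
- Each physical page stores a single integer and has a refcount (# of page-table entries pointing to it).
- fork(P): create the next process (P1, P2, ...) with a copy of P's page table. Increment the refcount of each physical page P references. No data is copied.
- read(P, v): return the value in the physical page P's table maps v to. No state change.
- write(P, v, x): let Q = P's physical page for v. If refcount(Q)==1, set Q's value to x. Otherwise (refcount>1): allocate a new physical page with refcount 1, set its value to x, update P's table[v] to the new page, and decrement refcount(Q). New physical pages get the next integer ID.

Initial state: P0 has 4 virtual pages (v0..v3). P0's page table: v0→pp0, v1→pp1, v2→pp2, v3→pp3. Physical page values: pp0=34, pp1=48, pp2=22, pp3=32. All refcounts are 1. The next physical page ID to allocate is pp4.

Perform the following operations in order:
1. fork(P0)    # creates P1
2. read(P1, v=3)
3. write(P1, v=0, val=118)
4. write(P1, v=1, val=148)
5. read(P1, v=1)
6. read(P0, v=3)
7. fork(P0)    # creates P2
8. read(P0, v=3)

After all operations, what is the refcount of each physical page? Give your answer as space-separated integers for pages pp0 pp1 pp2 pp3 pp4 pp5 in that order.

Answer: 2 2 3 3 1 1

Derivation:
Op 1: fork(P0) -> P1. 4 ppages; refcounts: pp0:2 pp1:2 pp2:2 pp3:2
Op 2: read(P1, v3) -> 32. No state change.
Op 3: write(P1, v0, 118). refcount(pp0)=2>1 -> COPY to pp4. 5 ppages; refcounts: pp0:1 pp1:2 pp2:2 pp3:2 pp4:1
Op 4: write(P1, v1, 148). refcount(pp1)=2>1 -> COPY to pp5. 6 ppages; refcounts: pp0:1 pp1:1 pp2:2 pp3:2 pp4:1 pp5:1
Op 5: read(P1, v1) -> 148. No state change.
Op 6: read(P0, v3) -> 32. No state change.
Op 7: fork(P0) -> P2. 6 ppages; refcounts: pp0:2 pp1:2 pp2:3 pp3:3 pp4:1 pp5:1
Op 8: read(P0, v3) -> 32. No state change.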